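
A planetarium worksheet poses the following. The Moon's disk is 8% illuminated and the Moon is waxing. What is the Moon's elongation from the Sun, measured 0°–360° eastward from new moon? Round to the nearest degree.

33°

From f = (1 − cos θ)/2: cos θ = 1 − 2×0.08 = 0.840; arccos → 32.9°.
The Moon is waxing (0°–180°), so θ = 32.9° directly.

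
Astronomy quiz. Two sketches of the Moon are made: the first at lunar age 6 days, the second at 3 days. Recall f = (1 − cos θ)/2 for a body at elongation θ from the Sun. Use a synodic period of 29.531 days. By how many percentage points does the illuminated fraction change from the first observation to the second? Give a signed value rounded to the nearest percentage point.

First observation: θ = 360°·6/29.531 = 73.1°, so f = 0.355.
Second observation: θ = 36.6°, f = 0.098.
Δf = 0.098 − 0.355 = -0.257, i.e. -26 pp.

-26 pp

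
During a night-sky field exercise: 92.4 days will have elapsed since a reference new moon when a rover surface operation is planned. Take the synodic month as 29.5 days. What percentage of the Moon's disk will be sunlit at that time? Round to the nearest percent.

16%

92.4/29.5 = 3.132 lunations, so 3 complete cycles and 3.90 d into the next.
The Moon has covered 3.90/29.5 of its cycle, so θ ≈ 360° × 3.90/29.5 = 47.6°.
With cos θ = 0.674, the lit fraction is (1 − 0.674)/2 ≈ 0.163, so 16%.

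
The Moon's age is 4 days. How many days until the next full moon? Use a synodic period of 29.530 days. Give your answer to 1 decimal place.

Full moon is 0.5 of the way through the cycle: age 0.5 × 29.530 = 14.765 d.
So 10.765 days remain (14.765 − 4).

10.8 days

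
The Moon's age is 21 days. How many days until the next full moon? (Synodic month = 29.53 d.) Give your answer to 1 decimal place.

23.3 days

Full moon is 0.5 of the way through the cycle: age 0.5 × 29.53 = 14.765 d.
This lunation's full moon (14.765 d) has passed, so add one period: 44.295 − 21 = 23.295 days.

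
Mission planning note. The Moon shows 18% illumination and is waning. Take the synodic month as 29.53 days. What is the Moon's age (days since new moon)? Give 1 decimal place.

25.4 days

From f = (1 − cos θ)/2: cos θ = 1 − 2×0.18 = 0.640; arccos → 50.2°.
Waning ⇒ past full, so θ = 360° − 50.2° = 309.8°.
That fraction of the synodic month is 309.8/360 × 29.53 d ≈ 25.41 d.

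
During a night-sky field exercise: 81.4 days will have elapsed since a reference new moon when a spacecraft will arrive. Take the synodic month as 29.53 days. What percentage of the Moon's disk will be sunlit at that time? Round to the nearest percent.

48%

Reduce mod P: 81.4 − 2×29.53 = 22.34 d into the current lunation.
The Moon has covered 22.34/29.53 of its cycle, so θ ≈ 360° × 22.34/29.53 = 272.3°.
With cos θ = 0.041, the lit fraction is (1 − 0.041)/2 ≈ 0.480, so 48%.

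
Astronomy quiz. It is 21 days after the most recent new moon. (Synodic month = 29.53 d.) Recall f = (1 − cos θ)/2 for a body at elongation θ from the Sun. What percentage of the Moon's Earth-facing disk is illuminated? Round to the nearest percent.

62%

Elongation θ = 360° × 21/29.53 ≈ 256.0°.
cos 256.0° = (-0.242), so f = (1 − (-0.242))/2 = 0.621, so 62%.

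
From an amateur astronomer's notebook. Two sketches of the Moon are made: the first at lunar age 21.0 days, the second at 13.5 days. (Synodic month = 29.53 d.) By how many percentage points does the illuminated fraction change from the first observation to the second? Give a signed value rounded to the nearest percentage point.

+36 pp

θ₁ = 360° × 21.0/29.53 = 256.0°, f₁ = (1 − cos θ₁)/2 = 0.621.
θ₂ = 360° × 13.5/29.53 = 164.6°, f₂ = (1 − cos θ₂)/2 = 0.982.
Change = f₂ − f₁ = +0.361 → +36 percentage points.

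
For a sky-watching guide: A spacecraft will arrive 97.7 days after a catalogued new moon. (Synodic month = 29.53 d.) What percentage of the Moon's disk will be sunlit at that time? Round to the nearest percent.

97.7/29.53 = 3.308 lunations, so 3 complete cycles and 9.11 d into the next.
Phase angle: θ = 360°·(9.11 d)/(29.53 d) = 111.1°.
Illuminated fraction = (1 − cos 111.1°)/2 = (1 − (-0.359))/2 ≈ 0.680, so 68%.

68%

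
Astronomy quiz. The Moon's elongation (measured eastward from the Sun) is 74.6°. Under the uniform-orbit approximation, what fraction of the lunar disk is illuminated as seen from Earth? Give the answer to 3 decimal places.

f = (1 − cos 74.6°)/2 = (1 − 0.266)/2 ≈ 0.367.

0.367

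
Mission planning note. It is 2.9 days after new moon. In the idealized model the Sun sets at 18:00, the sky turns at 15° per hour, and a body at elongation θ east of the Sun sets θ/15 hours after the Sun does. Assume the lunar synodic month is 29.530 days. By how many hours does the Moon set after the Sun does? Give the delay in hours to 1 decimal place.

Elongation θ = 360° × 2.9/29.530 ≈ 35.4°.
At 15° of sky rotation per hour, 35.4° corresponds to a 2.36 h lag.
So the Moon sets 2.36 h after the Sun.

2.4 h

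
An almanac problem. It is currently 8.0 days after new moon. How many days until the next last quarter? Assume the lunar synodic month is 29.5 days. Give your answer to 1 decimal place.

14.1 days

Last quarter is 0.75 of the way through the cycle: age 0.75 × 29.5 = 22.125 d.
So 14.125 days remain (22.125 − 8.0).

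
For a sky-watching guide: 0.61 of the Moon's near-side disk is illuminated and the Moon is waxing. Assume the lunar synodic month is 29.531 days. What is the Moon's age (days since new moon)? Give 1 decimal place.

8.4 days

cos θ = 1 − 2f = -0.220, giving a principal value of 102.7°.
The Moon is waxing (0°–180°), so θ = 102.7° directly.
At 360°/29.531 d per day, 102.7° corresponds to 8.43 days.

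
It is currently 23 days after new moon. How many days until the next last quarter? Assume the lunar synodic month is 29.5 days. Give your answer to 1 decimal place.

Last quarter is 0.75 of the way through the cycle: age 0.75 × 29.5 = 22.125 d.
This lunation's last quarter (22.125 d) has passed, so add one period: 51.625 − 23 = 28.625 days.

28.6 days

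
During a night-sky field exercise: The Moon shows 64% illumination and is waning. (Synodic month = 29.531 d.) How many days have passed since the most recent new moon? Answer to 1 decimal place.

20.8 days

cos θ = 1 − 2f = -0.280, giving a principal value of 106.3°.
Since the Moon is past full (waning), take the reflex angle: θ = 360° − 106.3° = 253.7°.
That fraction of the synodic month is 253.7/360 × 29.531 d ≈ 20.81 d.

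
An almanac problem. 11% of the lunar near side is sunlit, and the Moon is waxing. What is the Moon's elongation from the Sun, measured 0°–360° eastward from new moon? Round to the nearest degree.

cos θ = 1 − 2f = 0.780, giving a principal value of 38.7°.
The Moon is waxing (0°–180°), so θ = 38.7° directly.

39°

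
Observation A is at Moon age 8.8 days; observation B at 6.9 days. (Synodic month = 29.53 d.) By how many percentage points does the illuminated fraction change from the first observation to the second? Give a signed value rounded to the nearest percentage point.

-20 percentage points

First observation: θ = 360°·8.8/29.53 = 107.3°, so f = 0.649.
Second observation: θ = 84.1°, f = 0.449.
Δf = 0.449 − 0.649 = -0.200, i.e. -20 pp.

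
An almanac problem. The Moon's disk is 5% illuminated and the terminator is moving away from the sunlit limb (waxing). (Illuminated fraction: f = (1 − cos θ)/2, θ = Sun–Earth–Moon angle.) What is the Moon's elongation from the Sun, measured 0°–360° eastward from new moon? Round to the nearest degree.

From f = (1 − cos θ)/2: cos θ = 1 − 2×0.05 = 0.900; arccos → 25.8°.
Before full moon the principal value applies: θ = 25.8°.

26°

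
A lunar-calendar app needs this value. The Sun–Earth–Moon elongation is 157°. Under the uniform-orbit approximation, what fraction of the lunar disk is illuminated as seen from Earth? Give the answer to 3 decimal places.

0.960

cos 157° = (-0.921), so f = (1 − (-0.921))/2 = 0.960.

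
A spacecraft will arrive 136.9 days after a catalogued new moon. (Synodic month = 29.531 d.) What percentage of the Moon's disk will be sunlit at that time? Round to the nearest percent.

Reduce mod P: 136.9 − 4×29.531 = 18.78 d into the current lunation.
Elongation θ = 360° × 18.78/29.531 ≈ 228.9°.
cos 228.9° = (-0.658), so f = (1 − (-0.658))/2 = 0.829, so 83%.

83%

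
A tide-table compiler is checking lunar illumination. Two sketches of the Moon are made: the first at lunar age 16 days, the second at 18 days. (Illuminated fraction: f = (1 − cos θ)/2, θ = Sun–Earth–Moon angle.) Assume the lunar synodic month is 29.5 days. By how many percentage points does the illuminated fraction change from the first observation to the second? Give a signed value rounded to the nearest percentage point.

-10 pp

First observation: θ = 360°·16/29.5 = 195.3°, so f = 0.982.
Second observation: θ = 219.7°, f = 0.885.
Δf = 0.885 − 0.982 = -0.097, i.e. -10 pp.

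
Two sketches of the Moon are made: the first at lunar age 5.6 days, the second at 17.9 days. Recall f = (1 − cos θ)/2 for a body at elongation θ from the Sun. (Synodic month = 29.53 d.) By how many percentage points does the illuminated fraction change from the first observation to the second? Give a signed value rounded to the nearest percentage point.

+58 pp

First observation: θ = 360°·5.6/29.53 = 68.3°, so f = 0.315.
Second observation: θ = 218.2°, f = 0.893.
Δf = 0.893 − 0.315 = +0.578, i.e. +58 pp.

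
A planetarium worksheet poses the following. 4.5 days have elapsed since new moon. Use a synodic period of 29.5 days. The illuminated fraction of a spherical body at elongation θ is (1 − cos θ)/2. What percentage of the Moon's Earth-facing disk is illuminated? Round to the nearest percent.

21%

The Moon has covered 4.5/29.5 of its cycle, so θ ≈ 360° × 4.5/29.5 = 54.9°.
Illuminated fraction = (1 − cos 54.9°)/2 = (1 − 0.575)/2 ≈ 0.213, so 21%.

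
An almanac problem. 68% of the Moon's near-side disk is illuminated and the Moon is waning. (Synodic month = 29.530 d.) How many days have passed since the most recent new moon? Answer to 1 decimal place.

cos θ = 1 − 2f = -0.360, giving a principal value of 111.1°.
Since the Moon is past full (waning), take the reflex angle: θ = 360° − 111.1° = 248.9°.
Age = 29.530 × 248.9°/360° ≈ 20.42 days.

20.4 days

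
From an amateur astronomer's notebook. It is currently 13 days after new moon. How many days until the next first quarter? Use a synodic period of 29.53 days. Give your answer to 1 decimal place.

First quarter occurs at elongation 90°, i.e. at age 29.53 × 90/360 = 7.383 d.
Already past this cycle's first quarter; the next is at 7.383 + 29.53 = 36.913 d, so 36.913 − 13 = 23.913 days.

23.9 days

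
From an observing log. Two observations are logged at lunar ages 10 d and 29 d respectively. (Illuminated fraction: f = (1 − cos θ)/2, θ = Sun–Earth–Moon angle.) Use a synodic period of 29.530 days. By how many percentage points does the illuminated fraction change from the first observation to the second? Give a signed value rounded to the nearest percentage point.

First observation: θ = 360°·10/29.530 = 121.9°, so f = 0.764.
Second observation: θ = 353.5°, f = 0.003.
Δf = 0.003 − 0.764 = -0.761, i.e. -76 pp.

-76 pp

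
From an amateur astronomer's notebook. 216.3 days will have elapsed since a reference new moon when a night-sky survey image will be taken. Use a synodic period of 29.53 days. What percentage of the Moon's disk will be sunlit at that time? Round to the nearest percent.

216.3/29.53 = 7.325 lunations, so 7 complete cycles and 9.59 d into the next.
Elongation θ = 360° × 9.59/29.53 ≈ 116.9°.
cos 116.9° = (-0.453), so f = (1 − (-0.453))/2 = 0.726, so 73%.

73%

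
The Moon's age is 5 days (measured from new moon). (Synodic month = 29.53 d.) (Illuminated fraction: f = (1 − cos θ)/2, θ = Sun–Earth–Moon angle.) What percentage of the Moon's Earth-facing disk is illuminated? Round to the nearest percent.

Elongation θ = 360° × 5/29.53 ≈ 61.0°.
Illuminated fraction = (1 − cos 61.0°)/2 = (1 − 0.485)/2 ≈ 0.257, so 26%.

26%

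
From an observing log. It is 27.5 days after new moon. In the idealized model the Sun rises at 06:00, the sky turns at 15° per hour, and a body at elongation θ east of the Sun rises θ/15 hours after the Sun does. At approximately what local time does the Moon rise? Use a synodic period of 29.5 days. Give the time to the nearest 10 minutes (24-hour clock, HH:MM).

04:20

The Moon has covered 27.5/29.5 of its cycle, so θ ≈ 360° × 27.5/29.5 = 335.6°.
At 15° of sky rotation per hour, 335.6° corresponds to a 22.37 h lag.
06:00 + 22.373 h ≈ 04:22 → 04:20 to the nearest ten minutes.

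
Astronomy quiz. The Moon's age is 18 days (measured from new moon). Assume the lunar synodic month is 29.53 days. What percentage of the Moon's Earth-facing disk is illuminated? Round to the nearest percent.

89%

Elongation θ = 360° × 18/29.53 ≈ 219.4°.
cos 219.4° = (-0.772), so f = (1 − (-0.772))/2 = 0.886, so 89%.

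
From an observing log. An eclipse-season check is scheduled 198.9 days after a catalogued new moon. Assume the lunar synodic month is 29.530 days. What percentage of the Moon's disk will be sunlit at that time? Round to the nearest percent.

198.9 d spans 6 complete synodic months (6 × 29.530 = 177.18 d) plus 21.72 d.
The Moon has covered 21.72/29.530 of its cycle, so θ ≈ 360° × 21.72/29.530 = 264.8°.
cos 264.8° = (-0.091), so f = (1 − (-0.091))/2 = 0.545, so 55%.

55%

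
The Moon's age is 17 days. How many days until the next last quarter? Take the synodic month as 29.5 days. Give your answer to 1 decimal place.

Last quarter occurs at elongation 270°, i.e. at age 29.5 × 270/360 = 22.125 d.
That is 22.125 − 17 = 5.125 days ahead.

5.1 days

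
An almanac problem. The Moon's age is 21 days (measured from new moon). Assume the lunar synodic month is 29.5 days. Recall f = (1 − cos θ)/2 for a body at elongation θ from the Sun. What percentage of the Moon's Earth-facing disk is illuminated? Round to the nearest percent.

62%

Elongation θ = 360° × 21/29.5 ≈ 256.3°.
With cos θ = (-0.237), the lit fraction is (1 − (-0.237))/2 ≈ 0.619, so 62%.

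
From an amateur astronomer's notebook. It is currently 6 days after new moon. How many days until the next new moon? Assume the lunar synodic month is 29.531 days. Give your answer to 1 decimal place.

The next new moon completes the synodic month: 29.531 − 6 = 23.531 days.

23.5 days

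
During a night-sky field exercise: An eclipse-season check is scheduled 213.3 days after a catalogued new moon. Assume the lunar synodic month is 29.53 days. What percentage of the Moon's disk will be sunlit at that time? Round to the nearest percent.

213.3/29.53 = 7.223 lunations, so 7 complete cycles and 6.59 d into the next.
Phase angle: θ = 360°·(6.59 d)/(29.53 d) = 80.3°.
With cos θ = 0.168, the lit fraction is (1 − 0.168)/2 ≈ 0.416, so 42%.

42%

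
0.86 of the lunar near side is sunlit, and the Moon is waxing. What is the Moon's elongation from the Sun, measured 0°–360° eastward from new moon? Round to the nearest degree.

cos θ = 1 − 2f = -0.720, giving a principal value of 136.1°.
Before full moon the principal value applies: θ = 136.1°.

136°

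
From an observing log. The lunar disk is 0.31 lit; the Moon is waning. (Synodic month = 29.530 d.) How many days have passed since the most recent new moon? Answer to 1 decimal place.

24.0 days

cos θ = 1 − 2f = 0.380, giving a principal value of 67.7°.
Waning ⇒ past full, so θ = 360° − 67.7° = 292.3°.
That fraction of the synodic month is 292.3/360 × 29.530 d ≈ 23.98 d.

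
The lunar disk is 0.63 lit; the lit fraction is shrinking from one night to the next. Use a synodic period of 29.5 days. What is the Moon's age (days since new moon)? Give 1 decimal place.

From f = (1 − cos θ)/2: cos θ = 1 − 2×0.63 = -0.260; arccos → 105.1°.
Waning ⇒ past full, so θ = 360° − 105.1° = 254.9°.
That fraction of the synodic month is 254.9/360 × 29.5 d ≈ 20.89 d.

20.9 days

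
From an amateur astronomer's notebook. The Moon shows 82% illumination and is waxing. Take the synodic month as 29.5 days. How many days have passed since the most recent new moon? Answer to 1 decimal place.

10.6 days

Invert f = (1 − cos θ)/2 to get cos θ = 1 − 2(0.82) = -0.640, hence θ₀ = arccos -0.640 = 129.8°.
Before full moon the principal value applies: θ = 129.8°.
Age = 29.5 × 129.8°/360° ≈ 10.64 days.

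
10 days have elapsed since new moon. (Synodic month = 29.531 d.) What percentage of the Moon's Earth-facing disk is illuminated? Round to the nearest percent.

76%

Elongation θ = 360° × 10/29.531 ≈ 121.9°.
Illuminated fraction = (1 − cos 121.9°)/2 = (1 − (-0.529))/2 ≈ 0.764, so 76%.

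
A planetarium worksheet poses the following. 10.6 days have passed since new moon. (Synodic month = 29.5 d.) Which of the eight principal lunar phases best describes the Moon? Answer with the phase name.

waxing gibbous

At 10.6/29.5 of the cycle, θ ≈ 129° — the waxing gibbous range.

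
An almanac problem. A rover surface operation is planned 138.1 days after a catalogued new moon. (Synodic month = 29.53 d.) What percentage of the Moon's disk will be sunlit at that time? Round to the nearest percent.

72%

Reduce mod P: 138.1 − 4×29.53 = 19.98 d into the current lunation.
Phase angle: θ = 360°·(19.98 d)/(29.53 d) = 243.6°.
cos 243.6° = (-0.445), so f = (1 − (-0.445))/2 = 0.723, so 72%.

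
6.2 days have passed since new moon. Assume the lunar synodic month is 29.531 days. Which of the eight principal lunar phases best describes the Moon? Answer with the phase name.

first quarter

θ ≈ 360° × 6.2/29.531 = 76°, which falls in the first quarter sector.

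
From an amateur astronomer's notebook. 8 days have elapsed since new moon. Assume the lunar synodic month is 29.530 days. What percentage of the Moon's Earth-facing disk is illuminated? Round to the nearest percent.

Elongation θ = 360° × 8/29.530 ≈ 97.5°.
With cos θ = (-0.131), the lit fraction is (1 − (-0.131))/2 ≈ 0.566, so 57%.

57%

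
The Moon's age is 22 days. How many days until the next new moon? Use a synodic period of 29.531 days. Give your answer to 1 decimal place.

7.5 days

One full lunation from the last new moon is 29.531 d; remaining = 29.531 − 22 = 7.531 d.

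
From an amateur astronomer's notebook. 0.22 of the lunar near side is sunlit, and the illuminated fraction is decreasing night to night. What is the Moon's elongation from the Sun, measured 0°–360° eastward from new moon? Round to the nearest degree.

Invert f = (1 − cos θ)/2 to get cos θ = 1 − 2(0.22) = 0.560, hence θ₀ = arccos 0.560 = 55.9°.
Since the Moon is past full (waning), take the reflex angle: θ = 360° − 55.9° = 304.1°.

304°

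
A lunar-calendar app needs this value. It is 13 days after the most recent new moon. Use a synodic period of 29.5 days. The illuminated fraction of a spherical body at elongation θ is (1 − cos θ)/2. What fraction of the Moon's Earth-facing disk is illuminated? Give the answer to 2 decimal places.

0.97

The Moon has covered 13/29.5 of its cycle, so θ ≈ 360° × 13/29.5 = 158.6°.
Illuminated fraction = (1 − cos 158.6°)/2 = (1 − (-0.931))/2 ≈ 0.966.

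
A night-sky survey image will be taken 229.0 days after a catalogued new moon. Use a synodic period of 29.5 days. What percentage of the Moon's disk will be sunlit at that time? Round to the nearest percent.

46%

229.0 d spans 7 complete synodic months (7 × 29.5 = 206.50 d) plus 22.50 d.
The Moon has covered 22.50/29.5 of its cycle, so θ ≈ 360° × 22.50/29.5 = 274.6°.
With cos θ = 0.080, the lit fraction is (1 − 0.080)/2 ≈ 0.460, so 46%.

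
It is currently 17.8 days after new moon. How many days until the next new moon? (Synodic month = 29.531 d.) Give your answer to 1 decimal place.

11.7 days

The next new moon completes the synodic month: 29.531 − 17.8 = 11.731 days.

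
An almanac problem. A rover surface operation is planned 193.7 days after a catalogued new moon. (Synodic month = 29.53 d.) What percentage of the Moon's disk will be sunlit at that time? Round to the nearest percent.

97%

193.7 d spans 6 complete synodic months (6 × 29.53 = 177.18 d) plus 16.52 d.
Phase angle: θ = 360°·(16.52 d)/(29.53 d) = 201.4°.
With cos θ = (-0.931), the lit fraction is (1 − (-0.931))/2 ≈ 0.966, so 97%.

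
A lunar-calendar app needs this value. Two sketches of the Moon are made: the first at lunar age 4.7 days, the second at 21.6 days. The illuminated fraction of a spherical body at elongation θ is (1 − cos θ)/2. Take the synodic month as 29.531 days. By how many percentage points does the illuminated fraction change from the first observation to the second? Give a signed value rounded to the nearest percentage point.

θ₁ = 360° × 4.7/29.531 = 57.3°, f₁ = (1 − cos θ₁)/2 = 0.230.
θ₂ = 360° × 21.6/29.531 = 263.3°, f₂ = (1 − cos θ₂)/2 = 0.558.
Change = f₂ − f₁ = +0.328 → +33 percentage points.

+33 pp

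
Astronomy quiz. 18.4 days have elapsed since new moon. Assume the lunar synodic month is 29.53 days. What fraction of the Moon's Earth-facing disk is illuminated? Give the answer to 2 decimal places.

0.86

Elongation θ = 360° × 18.4/29.53 ≈ 224.3°.
Illuminated fraction = (1 − cos 224.3°)/2 = (1 − (-0.716))/2 ≈ 0.858.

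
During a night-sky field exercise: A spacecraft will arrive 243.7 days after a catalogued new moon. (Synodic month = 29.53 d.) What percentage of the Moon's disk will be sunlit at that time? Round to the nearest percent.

51%

243.7 d spans 8 complete synodic months (8 × 29.53 = 236.24 d) plus 7.46 d.
Elongation θ = 360° × 7.46/29.53 ≈ 90.9°.
cos 90.9° = (-0.016), so f = (1 − (-0.016))/2 = 0.508, so 51%.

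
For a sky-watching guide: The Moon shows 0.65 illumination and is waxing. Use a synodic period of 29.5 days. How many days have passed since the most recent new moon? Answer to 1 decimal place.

8.8 days

From f = (1 − cos θ)/2: cos θ = 1 − 2×0.65 = -0.300; arccos → 107.5°.
The Moon is waxing (0°–180°), so θ = 107.5° directly.
At 360°/29.5 d per day, 107.5° corresponds to 8.81 days.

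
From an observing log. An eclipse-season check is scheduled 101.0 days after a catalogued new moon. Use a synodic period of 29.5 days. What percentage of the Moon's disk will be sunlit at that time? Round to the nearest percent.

94%

101.0/29.5 = 3.424 lunations, so 3 complete cycles and 12.50 d into the next.
Elongation θ = 360° × 12.50/29.5 ≈ 152.5°.
cos 152.5° = (-0.887), so f = (1 − (-0.887))/2 = 0.944, so 94%.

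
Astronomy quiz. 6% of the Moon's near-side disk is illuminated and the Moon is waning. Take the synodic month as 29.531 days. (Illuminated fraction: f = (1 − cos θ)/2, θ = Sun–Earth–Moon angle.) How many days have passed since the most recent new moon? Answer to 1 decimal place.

Invert f = (1 − cos θ)/2 to get cos θ = 1 − 2(0.06) = 0.880, hence θ₀ = arccos 0.880 = 28.4°.
A waning Moon lies in 180°–360°, so θ = 360° − 28.4° = 331.6°.
At 360°/29.531 d per day, 331.6° corresponds to 27.20 days.

27.2 days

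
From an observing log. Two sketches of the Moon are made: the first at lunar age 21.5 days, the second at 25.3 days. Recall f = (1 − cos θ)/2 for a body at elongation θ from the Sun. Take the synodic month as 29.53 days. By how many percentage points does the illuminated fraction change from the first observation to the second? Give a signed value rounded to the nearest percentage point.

θ₁ = 360° × 21.5/29.53 = 262.1°, f₁ = (1 − cos θ₁)/2 = 0.569.
θ₂ = 360° × 25.3/29.53 = 308.4°, f₂ = (1 − cos θ₂)/2 = 0.189.
Change = f₂ − f₁ = -0.379 → -38 percentage points.

-38 percentage points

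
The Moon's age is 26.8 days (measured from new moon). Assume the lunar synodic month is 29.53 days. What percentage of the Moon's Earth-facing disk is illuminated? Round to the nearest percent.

Elongation θ = 360° × 26.8/29.53 ≈ 326.7°.
With cos θ = 0.836, the lit fraction is (1 − 0.836)/2 ≈ 0.082, so 8%.

8%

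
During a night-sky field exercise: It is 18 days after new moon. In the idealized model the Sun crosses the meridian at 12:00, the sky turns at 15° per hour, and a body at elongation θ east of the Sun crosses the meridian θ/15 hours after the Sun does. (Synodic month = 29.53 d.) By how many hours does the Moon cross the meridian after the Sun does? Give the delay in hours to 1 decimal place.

14.6 h

Phase angle: θ = 360°·(18 d)/(29.53 d) = 219.4°.
Delay after the Sun = 219.4° / (15°/h) ≈ 14.63 h.
So the Moon crosses the meridian 14.63 h after the Sun.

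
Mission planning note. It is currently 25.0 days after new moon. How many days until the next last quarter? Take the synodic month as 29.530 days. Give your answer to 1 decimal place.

Last quarter is 0.75 of the way through the cycle: age 0.75 × 29.530 = 22.148 d.
Already past this cycle's last quarter; the next is at 22.148 + 29.530 = 51.678 d, so 51.678 − 25.0 = 26.678 days.

26.7 days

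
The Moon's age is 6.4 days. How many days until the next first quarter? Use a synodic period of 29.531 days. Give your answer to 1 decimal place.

First quarter occurs at elongation 90°, i.e. at age 29.531 × 90/360 = 7.383 d.
That is 7.383 − 6.4 = 0.983 days ahead.

1.0 days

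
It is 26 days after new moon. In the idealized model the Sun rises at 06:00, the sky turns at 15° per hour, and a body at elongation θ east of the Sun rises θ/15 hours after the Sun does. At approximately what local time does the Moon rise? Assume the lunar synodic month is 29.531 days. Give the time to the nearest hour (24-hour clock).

03:00

The Moon has covered 26/29.531 of its cycle, so θ ≈ 360° × 26/29.531 = 317.0°.
The Moon trails the Sun by θ/15 = 317.0/15 ≈ 21.13 hours.
06:00 + 21.13 h ≈ 03:08 → 03:00 to the nearest hour.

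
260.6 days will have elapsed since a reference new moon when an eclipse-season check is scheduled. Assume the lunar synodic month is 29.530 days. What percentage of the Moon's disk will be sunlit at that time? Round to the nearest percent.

27%

Reduce mod P: 260.6 − 8×29.530 = 24.36 d into the current lunation.
Elongation θ = 360° × 24.36/29.530 ≈ 297.0°.
With cos θ = 0.454, the lit fraction is (1 − 0.454)/2 ≈ 0.273, so 27%.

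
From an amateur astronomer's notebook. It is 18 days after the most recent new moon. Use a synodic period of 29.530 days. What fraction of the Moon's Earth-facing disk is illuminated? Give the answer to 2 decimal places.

Phase angle: θ = 360°·(18 d)/(29.530 d) = 219.4°.
cos 219.4° = (-0.772), so f = (1 − (-0.772))/2 = 0.886.

0.89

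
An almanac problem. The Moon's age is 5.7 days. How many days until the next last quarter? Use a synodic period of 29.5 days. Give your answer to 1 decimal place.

16.4 days

Last quarter is 0.75 of the way through the cycle: age 0.75 × 29.5 = 22.125 d.
That is 22.125 − 5.7 = 16.425 days ahead.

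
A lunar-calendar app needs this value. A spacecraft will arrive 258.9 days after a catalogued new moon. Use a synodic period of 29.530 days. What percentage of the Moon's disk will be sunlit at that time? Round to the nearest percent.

45%

258.9 d spans 8 complete synodic months (8 × 29.530 = 236.24 d) plus 22.66 d.
Elongation θ = 360° × 22.66/29.530 ≈ 276.2°.
With cos θ = 0.109, the lit fraction is (1 − 0.109)/2 ≈ 0.446, so 45%.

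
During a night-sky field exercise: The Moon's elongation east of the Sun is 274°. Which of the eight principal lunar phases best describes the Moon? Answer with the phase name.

last quarter

The last quarter sector spans roughly 248°–292°; 274° falls inside it.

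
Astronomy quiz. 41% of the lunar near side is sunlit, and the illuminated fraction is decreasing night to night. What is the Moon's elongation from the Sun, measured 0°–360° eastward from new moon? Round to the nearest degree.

280°

From f = (1 − cos θ)/2: cos θ = 1 − 2×0.41 = 0.180; arccos → 79.6°.
Since the Moon is past full (waning), take the reflex angle: θ = 360° − 79.6° = 280.4°.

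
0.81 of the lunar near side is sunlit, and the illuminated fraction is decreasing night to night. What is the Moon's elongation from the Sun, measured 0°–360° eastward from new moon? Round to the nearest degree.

232°

From f = (1 − cos θ)/2: cos θ = 1 − 2×0.81 = -0.620; arccos → 128.3°.
Waning ⇒ past full, so θ = 360° − 128.3° = 231.7°.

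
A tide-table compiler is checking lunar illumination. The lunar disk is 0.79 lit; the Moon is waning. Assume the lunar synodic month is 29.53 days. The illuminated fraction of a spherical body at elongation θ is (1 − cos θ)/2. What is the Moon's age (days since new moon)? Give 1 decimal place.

19.2 days

From f = (1 − cos θ)/2: cos θ = 1 − 2×0.79 = -0.580; arccos → 125.5°.
A waning Moon lies in 180°–360°, so θ = 360° − 125.5° = 234.5°.
That fraction of the synodic month is 234.5/360 × 29.53 d ≈ 19.24 d.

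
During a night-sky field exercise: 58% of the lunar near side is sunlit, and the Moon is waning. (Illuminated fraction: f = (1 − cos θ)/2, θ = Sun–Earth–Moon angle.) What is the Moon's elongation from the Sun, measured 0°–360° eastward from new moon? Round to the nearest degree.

261°

From f = (1 − cos θ)/2: cos θ = 1 − 2×0.58 = -0.160; arccos → 99.2°.
Since the Moon is past full (waning), take the reflex angle: θ = 360° − 99.2° = 260.8°.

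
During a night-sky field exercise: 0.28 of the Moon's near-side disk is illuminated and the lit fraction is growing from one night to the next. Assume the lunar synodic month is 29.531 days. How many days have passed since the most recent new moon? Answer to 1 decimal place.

5.2 days

cos θ = 1 − 2f = 0.440, giving a principal value of 63.9°.
The Moon is waxing (0°–180°), so θ = 63.9° directly.
Age = 29.531 × 63.9°/360° ≈ 5.24 days.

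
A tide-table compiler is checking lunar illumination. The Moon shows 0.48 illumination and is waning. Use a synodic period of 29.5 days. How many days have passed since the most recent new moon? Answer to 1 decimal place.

22.3 days

Invert f = (1 − cos θ)/2 to get cos θ = 1 − 2(0.48) = 0.040, hence θ₀ = arccos 0.040 = 87.7°.
Waning ⇒ past full, so θ = 360° − 87.7° = 272.3°.
Age = 29.5 × 272.3°/360° ≈ 22.31 days.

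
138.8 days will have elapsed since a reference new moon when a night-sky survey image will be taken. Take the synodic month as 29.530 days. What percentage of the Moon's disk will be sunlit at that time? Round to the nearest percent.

65%

138.8 d spans 4 complete synodic months (4 × 29.530 = 118.12 d) plus 20.68 d.
Phase angle: θ = 360°·(20.68 d)/(29.530 d) = 252.1°.
With cos θ = (-0.307), the lit fraction is (1 − (-0.307))/2 ≈ 0.654, so 65%.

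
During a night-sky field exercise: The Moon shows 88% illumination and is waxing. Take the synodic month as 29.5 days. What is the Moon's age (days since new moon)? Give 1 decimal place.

11.4 days

From f = (1 − cos θ)/2: cos θ = 1 − 2×0.88 = -0.760; arccos → 139.5°.
The Moon is waxing (0°–180°), so θ = 139.5° directly.
That fraction of the synodic month is 139.5/360 × 29.5 d ≈ 11.43 d.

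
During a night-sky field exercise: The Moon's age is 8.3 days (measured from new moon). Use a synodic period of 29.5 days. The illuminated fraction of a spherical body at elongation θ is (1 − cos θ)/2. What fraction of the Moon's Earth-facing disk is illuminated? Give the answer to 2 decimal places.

Elongation θ = 360° × 8.3/29.5 ≈ 101.3°.
Illuminated fraction = (1 − cos 101.3°)/2 = (1 − (-0.196))/2 ≈ 0.598.

0.60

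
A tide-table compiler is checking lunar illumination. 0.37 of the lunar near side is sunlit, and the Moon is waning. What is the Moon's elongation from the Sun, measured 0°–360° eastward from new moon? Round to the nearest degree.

From f = (1 − cos θ)/2: cos θ = 1 − 2×0.37 = 0.260; arccos → 74.9°.
Since the Moon is past full (waning), take the reflex angle: θ = 360° − 74.9° = 285.1°.

285°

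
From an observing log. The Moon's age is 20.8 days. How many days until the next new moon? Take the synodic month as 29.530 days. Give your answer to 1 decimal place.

8.7 days

One full lunation from the last new moon is 29.530 d; remaining = 29.530 − 20.8 = 8.730 d.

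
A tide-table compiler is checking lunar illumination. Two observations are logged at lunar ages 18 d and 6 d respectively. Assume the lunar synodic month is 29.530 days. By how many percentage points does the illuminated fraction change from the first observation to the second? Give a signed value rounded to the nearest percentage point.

-53 pp

First observation: θ = 360°·18/29.530 = 219.4°, so f = 0.886.
Second observation: θ = 73.1°, f = 0.355.
Δf = 0.355 − 0.886 = -0.531, i.e. -53 pp.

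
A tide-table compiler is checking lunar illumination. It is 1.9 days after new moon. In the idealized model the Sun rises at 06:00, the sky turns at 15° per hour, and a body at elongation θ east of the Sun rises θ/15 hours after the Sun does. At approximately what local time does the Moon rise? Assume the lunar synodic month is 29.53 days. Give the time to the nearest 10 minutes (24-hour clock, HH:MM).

07:30

Phase angle: θ = 360°·(1.9 d)/(29.53 d) = 23.2°.
Delay after the Sun = 23.2° / (15°/h) ≈ 1.54 h.
06:00 + 1.544 h ≈ 07:33 → 07:30 to the nearest ten minutes.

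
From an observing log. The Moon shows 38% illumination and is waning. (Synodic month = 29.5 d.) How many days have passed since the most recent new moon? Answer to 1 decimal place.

23.3 days

Invert f = (1 − cos θ)/2 to get cos θ = 1 − 2(0.38) = 0.240, hence θ₀ = arccos 0.240 = 76.1°.
Since the Moon is past full (waning), take the reflex angle: θ = 360° − 76.1° = 283.9°.
That fraction of the synodic month is 283.9/360 × 29.5 d ≈ 23.26 d.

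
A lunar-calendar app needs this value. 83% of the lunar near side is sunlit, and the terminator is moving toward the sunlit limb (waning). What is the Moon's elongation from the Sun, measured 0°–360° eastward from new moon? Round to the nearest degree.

229°

Invert f = (1 − cos θ)/2 to get cos θ = 1 − 2(0.83) = -0.660, hence θ₀ = arccos -0.660 = 131.3°.
A waning Moon lies in 180°–360°, so θ = 360° − 131.3° = 228.7°.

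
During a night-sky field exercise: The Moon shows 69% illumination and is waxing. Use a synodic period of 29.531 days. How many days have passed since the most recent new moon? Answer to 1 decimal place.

cos θ = 1 − 2f = -0.380, giving a principal value of 112.3°.
Before full moon the principal value applies: θ = 112.3°.
Age = 29.531 × 112.3°/360° ≈ 9.21 days.

9.2 days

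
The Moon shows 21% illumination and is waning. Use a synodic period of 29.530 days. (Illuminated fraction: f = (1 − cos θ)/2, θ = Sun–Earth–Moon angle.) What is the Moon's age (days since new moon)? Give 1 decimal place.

25.1 days

cos θ = 1 − 2f = 0.580, giving a principal value of 54.5°.
Waning ⇒ past full, so θ = 360° − 54.5° = 305.5°.
That fraction of the synodic month is 305.5/360 × 29.530 d ≈ 25.06 d.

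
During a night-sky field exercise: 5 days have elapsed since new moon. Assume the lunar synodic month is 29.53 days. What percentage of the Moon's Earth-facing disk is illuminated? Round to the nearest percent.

26%

Phase angle: θ = 360°·(5 d)/(29.53 d) = 61.0°.
cos 61.0° = 0.485, so f = (1 − 0.485)/2 = 0.257, so 26%.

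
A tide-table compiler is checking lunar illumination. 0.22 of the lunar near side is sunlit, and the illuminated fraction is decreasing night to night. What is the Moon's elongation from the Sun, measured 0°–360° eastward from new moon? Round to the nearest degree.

304°

From f = (1 − cos θ)/2: cos θ = 1 − 2×0.22 = 0.560; arccos → 55.9°.
A waning Moon lies in 180°–360°, so θ = 360° − 55.9° = 304.1°.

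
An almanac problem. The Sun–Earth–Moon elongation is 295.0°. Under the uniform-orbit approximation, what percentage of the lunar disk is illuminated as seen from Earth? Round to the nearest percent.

Half-versine of 295.0°: (1 − 0.423)/2 = 0.289, i.e. 29%.

29%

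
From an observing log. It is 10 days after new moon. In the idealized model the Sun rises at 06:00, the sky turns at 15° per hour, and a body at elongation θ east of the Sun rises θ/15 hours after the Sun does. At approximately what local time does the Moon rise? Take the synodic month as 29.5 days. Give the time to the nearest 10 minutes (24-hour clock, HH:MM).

14:10

Elongation θ = 360° × 10/29.5 ≈ 122.0°.
Delay after the Sun = 122.0° / (15°/h) ≈ 8.14 h.
06:00 + 8.136 h ≈ 14:08 → 14:10 to the nearest ten minutes.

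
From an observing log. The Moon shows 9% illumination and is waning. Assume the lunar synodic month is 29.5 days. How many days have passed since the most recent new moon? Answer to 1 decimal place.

26.6 days

cos θ = 1 − 2f = 0.820, giving a principal value of 34.9°.
Since the Moon is past full (waning), take the reflex angle: θ = 360° − 34.9° = 325.1°.
That fraction of the synodic month is 325.1/360 × 29.5 d ≈ 26.64 d.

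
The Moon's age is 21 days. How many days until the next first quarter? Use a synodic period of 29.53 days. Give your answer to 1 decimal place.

15.9 days

First quarter occurs at elongation 90°, i.e. at age 29.53 × 90/360 = 7.383 d.
This lunation's first quarter (7.383 d) has passed, so add one period: 36.913 − 21 = 15.913 days.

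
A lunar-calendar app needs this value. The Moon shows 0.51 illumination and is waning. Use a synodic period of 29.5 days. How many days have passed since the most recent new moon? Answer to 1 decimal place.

Invert f = (1 − cos θ)/2 to get cos θ = 1 − 2(0.51) = -0.020, hence θ₀ = arccos -0.020 = 91.1°.
Since the Moon is past full (waning), take the reflex angle: θ = 360° − 91.1° = 268.9°.
At 360°/29.5 d per day, 268.9° corresponds to 22.03 days.

22.0 days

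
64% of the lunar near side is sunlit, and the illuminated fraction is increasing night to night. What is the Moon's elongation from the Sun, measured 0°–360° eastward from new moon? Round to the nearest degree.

106°

From f = (1 − cos θ)/2: cos θ = 1 − 2×0.64 = -0.280; arccos → 106.3°.
The Moon is waxing (0°–180°), so θ = 106.3° directly.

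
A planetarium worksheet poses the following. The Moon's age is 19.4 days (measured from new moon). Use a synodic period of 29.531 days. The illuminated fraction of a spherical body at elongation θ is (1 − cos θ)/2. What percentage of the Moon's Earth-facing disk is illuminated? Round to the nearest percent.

78%

The Moon has covered 19.4/29.531 of its cycle, so θ ≈ 360° × 19.4/29.531 = 236.5°.
With cos θ = (-0.552), the lit fraction is (1 − (-0.552))/2 ≈ 0.776, so 78%.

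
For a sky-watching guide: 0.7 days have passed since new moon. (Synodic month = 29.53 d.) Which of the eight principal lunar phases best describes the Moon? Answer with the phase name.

new moon

θ ≈ 360° × 0.7/29.53 = 9°, which falls in the new moon sector.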